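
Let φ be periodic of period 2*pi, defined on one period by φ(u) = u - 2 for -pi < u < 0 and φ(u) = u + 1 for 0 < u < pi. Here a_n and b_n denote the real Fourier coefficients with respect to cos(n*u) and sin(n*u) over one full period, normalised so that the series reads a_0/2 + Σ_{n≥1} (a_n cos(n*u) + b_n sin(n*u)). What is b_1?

b_1 = 1/pi ∫_{-pi}^{pi} φ(u) sin(u) du.
Split the integral at the breakpoints.
Integrating by parts (boundary term plus one more integral), an antiderivative of (u - 2) sin(u) is -u*cos(u) + sin(u) + 2*cos(u); evaluating from -pi to 0: ∫_{-pi}^{0} (u - 2) sin(u) du = (2) - (-pi - 2) = pi + 4.
Integrating by parts (boundary term plus one more integral), an antiderivative of (u + 1) sin(u) is -u*cos(u) + sin(u) - cos(u); evaluating from 0 to pi: ∫_{0}^{pi} (u + 1) sin(u) du = (1 + pi) - (-1) = 2 + pi.
Summing the pieces and multiplying by (1/pi) gives b_1 = 6/pi + 2.

6/pi + 2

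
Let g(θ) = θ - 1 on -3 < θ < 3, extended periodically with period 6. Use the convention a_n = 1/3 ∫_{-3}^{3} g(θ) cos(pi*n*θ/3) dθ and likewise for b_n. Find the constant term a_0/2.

-1

a_0 = 1/3 ∫_{-3}^{3} g(θ) dθ = 1/3 · (-6) = -2.
So the constant term a_0/2 = -1.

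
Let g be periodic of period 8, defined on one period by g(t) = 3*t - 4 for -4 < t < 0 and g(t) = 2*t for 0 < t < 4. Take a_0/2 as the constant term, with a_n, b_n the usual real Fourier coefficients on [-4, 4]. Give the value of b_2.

b_2 = 1/4 ∫_{-4}^{4} g(t) sin(pi*t/2) dt.
Split the integral at the breakpoints.
Integrating by parts (boundary term plus one more integral), an antiderivative of (3*t - 4) sin(pi*t/2) is -6*t*cos(pi*t/2)/pi + 12*sin(pi*t/2)/pi**2 + 8*cos(pi*t/2)/pi; evaluating from -4 to 0: ∫_{-4}^{0} (3*t - 4) sin(pi*t/2) dt = (8/pi) - (32/pi) = -24/pi.
Integrating by parts (boundary term plus one more integral), an antiderivative of (2*t) sin(pi*t/2) is -4*t*cos(pi*t/2)/pi + 8*sin(pi*t/2)/pi**2; evaluating from 0 to 4: ∫_{0}^{4} (2*t) sin(pi*t/2) dt = (-16/pi) - (0) = -16/pi.
Summing the pieces and multiplying by (1/4) gives b_2 = -10/pi.

-10/pi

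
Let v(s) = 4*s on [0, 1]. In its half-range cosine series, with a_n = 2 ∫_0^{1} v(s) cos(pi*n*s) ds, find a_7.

a_7 = 2 ∫_0^{1} (4*s) cos(7*pi*s) ds.
Integrating by parts (boundary term plus one more integral), an antiderivative of (4*s) cos(7*pi*s) is 4*s*sin(7*pi*s)/(7*pi) + 4*cos(7*pi*s)/(49*pi**2); evaluating from 0 to 1: ∫_{0}^{1} (4*s) cos(7*pi*s) ds = (-4/(49*pi**2)) - (4/(49*pi**2)) = -8/(49*pi**2).
Hence a_7 = 2·(-8/(49*pi**2)) = -16/(49*pi**2).

-16/(49*pi**2)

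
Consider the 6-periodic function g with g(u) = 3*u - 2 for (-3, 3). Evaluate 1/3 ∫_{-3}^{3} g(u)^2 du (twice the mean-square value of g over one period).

1/3 ∫_{-3}^{3} g(u)^2 du = 1/3 · (186) = 62.

62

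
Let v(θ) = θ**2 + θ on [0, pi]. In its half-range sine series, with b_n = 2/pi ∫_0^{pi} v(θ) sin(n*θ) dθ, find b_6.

b_6 = 2/pi ∫_0^{pi} (θ**2 + θ) sin(6*θ) dθ.
Integrating by parts twice (tabular method), an antiderivative of (θ**2 + θ) sin(6*θ) is -θ**2*cos(6*θ)/6 + θ*sin(6*θ)/18 - θ*cos(6*θ)/6 + sin(6*θ)/36 + cos(6*θ)/108; evaluating from 0 to pi: ∫_{0}^{pi} (θ**2 + θ) sin(6*θ) dθ = (-pi**2/6 - pi/6 + 1/108) - (1/108) = -pi*(1 + pi)/6.
Hence b_6 = (2/pi)·(-pi*(1 + pi)/6) = -pi/3 - 1/3.

-pi/3 - 1/3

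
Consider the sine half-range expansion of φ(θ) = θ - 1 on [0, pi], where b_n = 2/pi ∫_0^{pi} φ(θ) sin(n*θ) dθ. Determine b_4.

-1/2

b_4 = 2/pi ∫_0^{pi} (θ - 1) sin(4*θ) dθ.
Integrating by parts (boundary term plus one more integral), an antiderivative of (θ - 1) sin(4*θ) is -θ*cos(4*θ)/4 + sin(4*θ)/16 + cos(4*θ)/4; evaluating from 0 to pi: ∫_{0}^{pi} (θ - 1) sin(4*θ) dθ = (1/4 - pi/4) - (1/4) = -pi/4.
Hence b_4 = (2/pi)·(-pi/4) = -1/2.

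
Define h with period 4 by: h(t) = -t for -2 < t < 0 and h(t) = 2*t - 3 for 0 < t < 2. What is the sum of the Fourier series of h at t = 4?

-3/2

t = 4 differs from t = 0 by 1 full period(s), and the series is 4-periodic.
At t = 0 the one-sided limits are h(0^-) = 0 and h(0^+) = -3.
By Dirichlet's theorem the series converges to their average, [(0) + (-3)]/2 = -3/2.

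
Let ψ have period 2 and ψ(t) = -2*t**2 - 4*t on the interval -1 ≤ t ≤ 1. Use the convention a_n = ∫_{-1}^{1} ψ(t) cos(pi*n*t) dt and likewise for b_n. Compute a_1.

8/pi**2

a_1 = ∫_{-1}^{1} ψ(t) cos(pi*t) dt.
Integrating by parts twice (tabular method), an antiderivative of (-2*t**2 - 4*t) cos(pi*t) is -2*t**2*sin(pi*t)/pi - 4*t*sin(pi*t)/pi - 4*t*cos(pi*t)/pi**2 + 4*sin(pi*t)/pi**3 - 4*cos(pi*t)/pi**2; evaluating from -1 to 1: ∫_{-1}^{1} (-2*t**2 - 4*t) cos(pi*t) dt = (8/pi**2) - (0) = 8/pi**2.
Hence a_1 = 8/pi**2.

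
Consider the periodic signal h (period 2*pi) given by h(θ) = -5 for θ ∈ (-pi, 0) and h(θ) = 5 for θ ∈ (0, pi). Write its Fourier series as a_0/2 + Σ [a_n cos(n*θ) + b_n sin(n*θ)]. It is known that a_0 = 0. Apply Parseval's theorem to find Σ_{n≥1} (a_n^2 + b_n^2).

Parseval: a_0^2/2 + Σ_{n≥1} (a_n^2+b_n^2) = 1/pi ∫_{-pi}^{pi} h(θ)^2 dθ = 50.
Subtract a_0^2/2 = 0: Σ (a_n^2+b_n^2) = 50.

50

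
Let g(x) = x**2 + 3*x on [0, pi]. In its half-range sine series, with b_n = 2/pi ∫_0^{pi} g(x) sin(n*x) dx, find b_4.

-pi/2 - 3/2

b_4 = 2/pi ∫_0^{pi} (x**2 + 3*x) sin(4*x) dx.
Integrating by parts twice (tabular method), an antiderivative of (x**2 + 3*x) sin(4*x) is -x**2*cos(4*x)/4 + x*sin(4*x)/8 - 3*x*cos(4*x)/4 + 3*sin(4*x)/16 + cos(4*x)/32; evaluating from 0 to pi: ∫_{0}^{pi} (x**2 + 3*x) sin(4*x) dx = (-pi**2/4 - 3*pi/4 + 1/32) - (1/32) = -pi*(3 + pi)/4.
Hence b_4 = (2/pi)·(-pi*(3 + pi)/4) = -pi/2 - 3/2.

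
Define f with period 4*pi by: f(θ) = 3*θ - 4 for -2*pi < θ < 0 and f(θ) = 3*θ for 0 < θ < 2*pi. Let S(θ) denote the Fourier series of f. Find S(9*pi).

3*pi

θ = 9*pi differs from θ = pi by 2 full period(s), and the series is 4*pi-periodic.
f is continuous at θ = pi with value 3*pi, so the series converges to 3*pi there.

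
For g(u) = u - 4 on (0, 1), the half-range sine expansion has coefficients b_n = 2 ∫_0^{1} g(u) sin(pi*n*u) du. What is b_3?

-14/(3*pi)

b_3 = 2 ∫_0^{1} (u - 4) sin(3*pi*u) du.
Integrating by parts (boundary term plus one more integral), an antiderivative of (u - 4) sin(3*pi*u) is -u*cos(3*pi*u)/(3*pi) + sin(3*pi*u)/(9*pi**2) + 4*cos(3*pi*u)/(3*pi); evaluating from 0 to 1: ∫_{0}^{1} (u - 4) sin(3*pi*u) du = (-1/pi) - (4/(3*pi)) = -7/(3*pi).
Hence b_3 = 2·(-7/(3*pi)) = -14/(3*pi).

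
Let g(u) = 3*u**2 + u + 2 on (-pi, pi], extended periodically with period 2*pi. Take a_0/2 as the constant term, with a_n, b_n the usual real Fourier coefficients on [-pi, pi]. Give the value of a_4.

a_4 = 1/pi ∫_{-pi}^{pi} g(u) cos(4*u) du.
Integrating by parts twice (tabular method), an antiderivative of (3*u**2 + u + 2) cos(4*u) is 3*u**2*sin(4*u)/4 + u*sin(4*u)/4 + 3*u*cos(4*u)/8 + 13*sin(4*u)/32 + cos(4*u)/16; evaluating from -pi to pi: ∫_{-pi}^{pi} (3*u**2 + u + 2) cos(4*u) du = (1/16 + 3*pi/8) - (1/16 - 3*pi/8) = 3*pi/4.
Hence a_4 = (1/pi)·(3*pi/4) = 3/4.

3/4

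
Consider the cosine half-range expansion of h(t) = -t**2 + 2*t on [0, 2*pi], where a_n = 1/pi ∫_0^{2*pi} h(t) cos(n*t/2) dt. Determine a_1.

16 - 16/pi

a_1 = 1/pi ∫_0^{2*pi} (-t**2 + 2*t) cos(t/2) dt.
Integrating by parts twice (tabular method), an antiderivative of (-t**2 + 2*t) cos(t/2) is -2*t**2*sin(t/2) + 4*t*sin(t/2) - 8*t*cos(t/2) + 16*sin(t/2) + 8*cos(t/2); evaluating from 0 to 2*pi: ∫_{0}^{2*pi} (-t**2 + 2*t) cos(t/2) dt = (-8 + 16*pi) - (8) = -16 + 16*pi.
Hence a_1 = (1/pi)·(-16 + 16*pi) = 16 - 16/pi.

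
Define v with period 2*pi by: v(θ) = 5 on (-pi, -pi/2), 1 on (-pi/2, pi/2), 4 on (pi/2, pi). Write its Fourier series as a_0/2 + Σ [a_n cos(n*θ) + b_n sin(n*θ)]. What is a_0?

11/2

a_0 = 1/pi ∫_{-pi}^{pi} v(θ) dθ = 1/pi · (11*pi/2) = 11/2.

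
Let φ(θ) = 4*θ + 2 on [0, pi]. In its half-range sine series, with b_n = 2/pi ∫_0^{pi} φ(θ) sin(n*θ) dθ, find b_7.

8*(1 + pi)/(7*pi)

b_7 = 2/pi ∫_0^{pi} (4*θ + 2) sin(7*θ) dθ.
Integrating by parts (boundary term plus one more integral), an antiderivative of (4*θ + 2) sin(7*θ) is -4*θ*cos(7*θ)/7 + 4*sin(7*θ)/49 - 2*cos(7*θ)/7; evaluating from 0 to pi: ∫_{0}^{pi} (4*θ + 2) sin(7*θ) dθ = (2/7 + 4*pi/7) - (-2/7) = 4/7 + 4*pi/7.
Hence b_7 = (2/pi)·(4/7 + 4*pi/7) = 8*(1 + pi)/(7*pi).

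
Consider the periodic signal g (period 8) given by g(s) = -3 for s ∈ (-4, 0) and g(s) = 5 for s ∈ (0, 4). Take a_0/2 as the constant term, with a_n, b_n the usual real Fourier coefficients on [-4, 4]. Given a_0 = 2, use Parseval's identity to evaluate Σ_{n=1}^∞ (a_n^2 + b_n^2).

32

Parseval: a_0^2/2 + Σ_{n≥1} (a_n^2+b_n^2) = 1/4 ∫_{-4}^{4} g(s)^2 ds = 34.
Subtract a_0^2/2 = 2: Σ (a_n^2+b_n^2) = 32.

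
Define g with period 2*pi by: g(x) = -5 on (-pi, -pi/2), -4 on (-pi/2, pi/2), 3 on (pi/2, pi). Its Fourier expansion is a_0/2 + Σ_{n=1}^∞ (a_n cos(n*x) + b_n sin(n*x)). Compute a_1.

a_1 = 1/pi ∫_{-pi}^{pi} g(x) cos(x) dx.
Split the integral at the breakpoints.
Directly, an antiderivative of (-5) cos(x) is -5*sin(x); evaluating from -pi to -pi/2: ∫_{-pi}^{-pi/2} (-5) cos(x) dx = (5) - (0) = 5.
Directly, an antiderivative of (-4) cos(x) is -4*sin(x); evaluating from -pi/2 to pi/2: ∫_{-pi/2}^{pi/2} (-4) cos(x) dx = (-4) - (4) = -8.
Directly, an antiderivative of (3) cos(x) is 3*sin(x); evaluating from pi/2 to pi: ∫_{pi/2}^{pi} (3) cos(x) dx = (0) - (3) = -3.
Summing the pieces and multiplying by (1/pi) gives a_1 = -6/pi.

-6/pi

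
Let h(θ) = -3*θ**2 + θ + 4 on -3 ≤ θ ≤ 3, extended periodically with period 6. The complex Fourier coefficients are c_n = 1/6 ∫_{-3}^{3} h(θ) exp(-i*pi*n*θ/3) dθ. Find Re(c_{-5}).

54/(25*pi**2)

Since h is real-valued, Re(c_{-5}) = 1/6 ∫_{-3}^{3} h(θ) cos(-5*pi*θ/3) dθ = a_{5}/2.
Integrating by parts twice (tabular method), an antiderivative of (-3*θ**2 + θ + 4) cos(-5*pi*θ/3) is -9*θ**2*sin(5*pi*θ/3)/(5*pi) + 3*θ*sin(5*pi*θ/3)/(5*pi) - 54*θ*cos(5*pi*θ/3)/(25*pi**2) + 162*sin(5*pi*θ/3)/(125*pi**3) + 12*sin(5*pi*θ/3)/(5*pi) + 9*cos(5*pi*θ/3)/(25*pi**2); evaluating from -3 to 3: ∫_{-3}^{3} (-3*θ**2 + θ + 4) cos(-5*pi*θ/3) dθ = (153/(25*pi**2)) - (-171/(25*pi**2)) = 324/(25*pi**2).
Hence Re(c_{-5}) = (1/6)·(324/(25*pi**2)) = 54/(25*pi**2).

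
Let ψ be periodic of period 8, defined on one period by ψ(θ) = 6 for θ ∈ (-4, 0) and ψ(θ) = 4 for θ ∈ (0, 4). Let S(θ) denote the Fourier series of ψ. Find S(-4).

5

At θ = -4 the one-sided limits are ψ(-4^-) = 4 and ψ(-4^+) = 6.
By Dirichlet's theorem the series converges to their average, [(4) + (6)]/2 = 5.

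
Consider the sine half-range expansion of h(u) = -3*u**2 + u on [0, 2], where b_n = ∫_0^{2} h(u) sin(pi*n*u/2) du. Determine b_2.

b_2 = ∫_0^{2} (-3*u**2 + u) sin(pi*u) du.
Integrating by parts twice (tabular method), an antiderivative of (-3*u**2 + u) sin(pi*u) is 3*u**2*cos(pi*u)/pi - 6*u*sin(pi*u)/pi**2 - u*cos(pi*u)/pi + sin(pi*u)/pi**2 - 6*cos(pi*u)/pi**3; evaluating from 0 to 2: ∫_{0}^{2} (-3*u**2 + u) sin(pi*u) du = (-6/pi**3 + 10/pi) - (-6/pi**3) = 10/pi.
Hence b_2 = 10/pi.

10/pi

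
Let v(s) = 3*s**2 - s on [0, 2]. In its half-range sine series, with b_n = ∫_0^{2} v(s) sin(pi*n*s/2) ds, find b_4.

-5/pi

b_4 = ∫_0^{2} (3*s**2 - s) sin(2*pi*s) ds.
Integrating by parts twice (tabular method), an antiderivative of (3*s**2 - s) sin(2*pi*s) is -3*s**2*cos(2*pi*s)/(2*pi) + 3*s*sin(2*pi*s)/(2*pi**2) + s*cos(2*pi*s)/(2*pi) - sin(2*pi*s)/(4*pi**2) + 3*cos(2*pi*s)/(4*pi**3); evaluating from 0 to 2: ∫_{0}^{2} (3*s**2 - s) sin(2*pi*s) ds = (-5/pi + 3/(4*pi**3)) - (3/(4*pi**3)) = -5/pi.
Hence b_4 = -5/pi.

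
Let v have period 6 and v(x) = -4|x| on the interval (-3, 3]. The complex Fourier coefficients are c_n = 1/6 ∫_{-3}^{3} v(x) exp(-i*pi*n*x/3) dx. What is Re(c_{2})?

0

Since v is real-valued, Re(c_{2}) = 1/6 ∫_{-3}^{3} v(x) cos(2*pi*x/3) dx = a_{2}/2.
v is even and cos(2*pi*x/3) is even, so the integrand is even: ∫_{-3}^{3} v(x) cos(2*pi*x/3) dx = 2∫_0^{3} v(x) cos(2*pi*x/3) dx.
Integrating by parts (boundary term plus one more integral), an antiderivative of (-4*x) cos(2*pi*x/3) is -6*x*sin(2*pi*x/3)/pi - 9*cos(2*pi*x/3)/pi**2; evaluating from 0 to 3: ∫_{0}^{3} (-4*x) cos(2*pi*x/3) dx = (-9/pi**2) - (-9/pi**2) = 0.
So ∫_{-3}^{3} v(x) cos(2*pi*x/3) dx = 0.
Hence Re(c_{2}) = (1/6)·(0) = 0.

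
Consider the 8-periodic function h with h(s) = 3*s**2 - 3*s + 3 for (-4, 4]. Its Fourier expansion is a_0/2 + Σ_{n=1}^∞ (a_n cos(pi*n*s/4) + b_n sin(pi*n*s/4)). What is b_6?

4/pi

b_6 = 1/4 ∫_{-4}^{4} h(s) sin(3*pi*s/2) ds.
Integrating by parts twice (tabular method), an antiderivative of (3*s**2 - 3*s + 3) sin(3*pi*s/2) is -2*s**2*cos(3*pi*s/2)/pi + 8*s*sin(3*pi*s/2)/(3*pi**2) + 2*s*cos(3*pi*s/2)/pi - 4*sin(3*pi*s/2)/(3*pi**2) - 2*cos(3*pi*s/2)/pi + 16*cos(3*pi*s/2)/(9*pi**3); evaluating from -4 to 4: ∫_{-4}^{4} (3*s**2 - 3*s + 3) sin(3*pi*s/2) ds = (-26/pi + 16/(9*pi**3)) - (-42/pi + 16/(9*pi**3)) = 16/pi.
Hence b_6 = (1/4)·(16/pi) = 4/pi.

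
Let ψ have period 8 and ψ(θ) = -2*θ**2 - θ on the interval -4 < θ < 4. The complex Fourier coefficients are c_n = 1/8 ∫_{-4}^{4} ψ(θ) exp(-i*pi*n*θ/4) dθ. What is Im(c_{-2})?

Since ψ is real-valued, Im(c_{-2}) = -1/8 ∫_{-4}^{4} ψ(θ) sin(-pi*θ/2) dθ = b_{2}/2.
Integrating by parts twice (tabular method), an antiderivative of (-2*θ**2 - θ) sin(-pi*θ/2) is -4*θ**2*cos(pi*θ/2)/pi + 16*θ*sin(pi*θ/2)/pi**2 - 2*θ*cos(pi*θ/2)/pi + 4*sin(pi*θ/2)/pi**2 + 32*cos(pi*θ/2)/pi**3; evaluating from -4 to 4: ∫_{-4}^{4} (-2*θ**2 - θ) sin(-pi*θ/2) dθ = (-72/pi + 32/pi**3) - (-56/pi + 32/pi**3) = -16/pi.
Hence Im(c_{-2}) = (-1/8)·(-16/pi) = 2/pi.

2/pi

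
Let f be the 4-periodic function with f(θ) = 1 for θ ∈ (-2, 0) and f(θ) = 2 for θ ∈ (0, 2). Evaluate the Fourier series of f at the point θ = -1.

1

f is continuous at θ = -1 with value 1, so the series converges to 1 there.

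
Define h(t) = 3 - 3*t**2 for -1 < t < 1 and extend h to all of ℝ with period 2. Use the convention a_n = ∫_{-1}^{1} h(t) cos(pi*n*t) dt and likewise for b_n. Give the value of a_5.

12/(25*pi**2)

a_5 = ∫_{-1}^{1} h(t) cos(5*pi*t) dt.
h is even and cos(5*pi*t) is even, so the integrand is even and a_5 = 2 ∫_0^{1} h(t) cos(5*pi*t) dt.
Integrating by parts twice (tabular method), an antiderivative of (3 - 3*t**2) cos(5*pi*t) is -3*t**2*sin(5*pi*t)/(5*pi) - 6*t*cos(5*pi*t)/(25*pi**2) + 6*sin(5*pi*t)/(125*pi**3) + 3*sin(5*pi*t)/(5*pi); evaluating from 0 to 1: ∫_{0}^{1} (3 - 3*t**2) cos(5*pi*t) dt = (6/(25*pi**2)) - (0) = 6/(25*pi**2).
Hence a_5 = 2·(6/(25*pi**2)) = 12/(25*pi**2).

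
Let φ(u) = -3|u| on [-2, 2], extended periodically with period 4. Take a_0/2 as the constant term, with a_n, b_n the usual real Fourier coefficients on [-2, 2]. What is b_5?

0

b_5 = 1/2 ∫_{-2}^{2} φ(u) sin(5*pi*u/2) du.
φ is even and sin(5*pi*u/2) is odd, so the integrand is odd over a symmetric interval and the integral vanishes.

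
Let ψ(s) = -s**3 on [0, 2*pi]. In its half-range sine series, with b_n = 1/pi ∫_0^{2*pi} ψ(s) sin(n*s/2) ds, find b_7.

96/343 - 16*pi**2/7

b_7 = 1/pi ∫_0^{2*pi} (-s**3) sin(7*s/2) ds.
Integrating by parts three times (tabular method), an antiderivative of (-s**3) sin(7*s/2) is 2*s**3*cos(7*s/2)/7 - 12*s**2*sin(7*s/2)/49 - 48*s*cos(7*s/2)/343 + 96*sin(7*s/2)/2401; evaluating from 0 to 2*pi: ∫_{0}^{2*pi} (-s**3) sin(7*s/2) ds = (16*pi*(6 - 49*pi**2)/343) - (0) = 16*pi*(6 - 49*pi**2)/343.
Hence b_7 = (1/pi)·(16*pi*(6 - 49*pi**2)/343) = 96/343 - 16*pi**2/7.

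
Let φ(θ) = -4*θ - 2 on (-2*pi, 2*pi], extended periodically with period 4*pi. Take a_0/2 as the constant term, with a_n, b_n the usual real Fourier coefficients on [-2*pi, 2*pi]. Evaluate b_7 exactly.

-16/7

b_7 = (1/(2*pi)) ∫_{-2*pi}^{2*pi} φ(θ) sin(7*θ/2) dθ.
Integrating by parts (boundary term plus one more integral), an antiderivative of (-4*θ - 2) sin(7*θ/2) is 8*θ*cos(7*θ/2)/7 - 16*sin(7*θ/2)/49 + 4*cos(7*θ/2)/7; evaluating from -2*pi to 2*pi: ∫_{-2*pi}^{2*pi} (-4*θ - 2) sin(7*θ/2) dθ = (-16*pi/7 - 4/7) - (-4/7 + 16*pi/7) = -32*pi/7.
Hence b_7 = (1/(2*pi))·(-32*pi/7) = -16/7.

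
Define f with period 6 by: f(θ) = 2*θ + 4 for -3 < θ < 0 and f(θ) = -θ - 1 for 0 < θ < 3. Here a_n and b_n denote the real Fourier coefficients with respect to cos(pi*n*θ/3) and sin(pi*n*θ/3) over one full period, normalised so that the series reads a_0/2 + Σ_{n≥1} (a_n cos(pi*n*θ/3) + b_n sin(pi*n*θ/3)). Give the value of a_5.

18/(25*pi**2)

a_5 = 1/3 ∫_{-3}^{3} f(θ) cos(5*pi*θ/3) dθ.
Split the integral at the breakpoints.
Integrating by parts (boundary term plus one more integral), an antiderivative of (2*θ + 4) cos(5*pi*θ/3) is 6*θ*sin(5*pi*θ/3)/(5*pi) + 12*sin(5*pi*θ/3)/(5*pi) + 18*cos(5*pi*θ/3)/(25*pi**2); evaluating from -3 to 0: ∫_{-3}^{0} (2*θ + 4) cos(5*pi*θ/3) dθ = (18/(25*pi**2)) - (-18/(25*pi**2)) = 36/(25*pi**2).
Integrating by parts (boundary term plus one more integral), an antiderivative of (-θ - 1) cos(5*pi*θ/3) is -3*θ*sin(5*pi*θ/3)/(5*pi) - 3*sin(5*pi*θ/3)/(5*pi) - 9*cos(5*pi*θ/3)/(25*pi**2); evaluating from 0 to 3: ∫_{0}^{3} (-θ - 1) cos(5*pi*θ/3) dθ = (9/(25*pi**2)) - (-9/(25*pi**2)) = 18/(25*pi**2).
Summing the pieces and multiplying by (1/3) gives a_5 = 18/(25*pi**2).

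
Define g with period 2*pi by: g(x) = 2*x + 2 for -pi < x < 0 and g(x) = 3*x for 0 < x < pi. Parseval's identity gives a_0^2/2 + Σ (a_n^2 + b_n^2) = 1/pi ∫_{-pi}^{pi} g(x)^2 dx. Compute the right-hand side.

-4*pi + 4 + 13*pi**2/3

1/pi ∫_{-pi}^{pi} g(x)^2 dx = 1/pi · (pi*(-12*pi + 12 + 13*pi**2)/3) = -4*pi + 4 + 13*pi**2/3.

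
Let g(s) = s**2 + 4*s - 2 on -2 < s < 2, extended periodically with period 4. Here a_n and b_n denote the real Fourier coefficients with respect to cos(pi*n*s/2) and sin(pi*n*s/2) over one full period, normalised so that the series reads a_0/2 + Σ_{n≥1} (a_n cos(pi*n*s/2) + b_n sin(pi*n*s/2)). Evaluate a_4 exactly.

pi**(-2)

a_4 = 1/2 ∫_{-2}^{2} g(s) cos(2*pi*s) ds.
Integrating by parts twice (tabular method), an antiderivative of (s**2 + 4*s - 2) cos(2*pi*s) is s**2*sin(2*pi*s)/(2*pi) + 2*s*sin(2*pi*s)/pi + s*cos(2*pi*s)/(2*pi**2) - sin(2*pi*s)/pi - sin(2*pi*s)/(4*pi**3) + cos(2*pi*s)/pi**2; evaluating from -2 to 2: ∫_{-2}^{2} (s**2 + 4*s - 2) cos(2*pi*s) ds = (2/pi**2) - (0) = 2/pi**2.
Hence a_4 = (1/2)·(2/pi**2) = pi**(-2).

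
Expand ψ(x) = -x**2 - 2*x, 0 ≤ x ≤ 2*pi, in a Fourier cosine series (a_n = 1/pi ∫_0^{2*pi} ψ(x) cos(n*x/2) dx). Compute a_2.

-4

a_2 = 1/pi ∫_0^{2*pi} (-x**2 - 2*x) cos(x) dx.
Integrating by parts twice (tabular method), an antiderivative of (-x**2 - 2*x) cos(x) is -x**2*sin(x) - 2*x*sin(x) - 2*x*cos(x) + 2*sin(x) - 2*cos(x); evaluating from 0 to 2*pi: ∫_{0}^{2*pi} (-x**2 - 2*x) cos(x) dx = (-4*pi - 2) - (-2) = -4*pi.
Hence a_2 = (1/pi)·(-4*pi) = -4.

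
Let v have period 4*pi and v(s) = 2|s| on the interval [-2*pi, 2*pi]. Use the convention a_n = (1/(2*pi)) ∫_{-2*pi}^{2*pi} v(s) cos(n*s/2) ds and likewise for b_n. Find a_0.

a_0 = (1/(2*pi)) ∫_{-2*pi}^{2*pi} v(s) ds = (1/(2*pi)) · (8*pi**2) = 4*pi.

4*pi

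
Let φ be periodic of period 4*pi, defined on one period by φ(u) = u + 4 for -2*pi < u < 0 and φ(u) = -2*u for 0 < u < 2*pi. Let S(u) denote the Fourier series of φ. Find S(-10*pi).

u = -10*pi differs from u = -2*pi by -2 full period(s), and the series is 4*pi-periodic.
At u = -2*pi the one-sided limits are φ(-2*pi^-) = -4*pi and φ(-2*pi^+) = 4 - 2*pi.
By Dirichlet's theorem the series converges to their average, [(-4*pi) + (4 - 2*pi)]/2 = 2 - 3*pi.

2 - 3*pi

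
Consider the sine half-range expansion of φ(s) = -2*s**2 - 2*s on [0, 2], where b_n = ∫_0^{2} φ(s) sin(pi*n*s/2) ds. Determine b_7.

b_7 = ∫_0^{2} (-2*s**2 - 2*s) sin(7*pi*s/2) ds.
Integrating by parts twice (tabular method), an antiderivative of (-2*s**2 - 2*s) sin(7*pi*s/2) is 4*s**2*cos(7*pi*s/2)/(7*pi) - 16*s*sin(7*pi*s/2)/(49*pi**2) + 4*s*cos(7*pi*s/2)/(7*pi) - 8*sin(7*pi*s/2)/(49*pi**2) - 32*cos(7*pi*s/2)/(343*pi**3); evaluating from 0 to 2: ∫_{0}^{2} (-2*s**2 - 2*s) sin(7*pi*s/2) ds = (8*(4 - 147*pi**2)/(343*pi**3)) - (-32/(343*pi**3)) = 8*(8 - 147*pi**2)/(343*pi**3).
Hence b_7 = 8*(8 - 147*pi**2)/(343*pi**3).

8*(8 - 147*pi**2)/(343*pi**3)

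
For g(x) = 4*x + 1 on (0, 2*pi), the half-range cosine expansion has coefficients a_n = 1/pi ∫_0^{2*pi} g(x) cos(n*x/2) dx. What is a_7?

-32/(49*pi)

a_7 = 1/pi ∫_0^{2*pi} (4*x + 1) cos(7*x/2) dx.
Integrating by parts (boundary term plus one more integral), an antiderivative of (4*x + 1) cos(7*x/2) is 8*x*sin(7*x/2)/7 + 2*sin(7*x/2)/7 + 16*cos(7*x/2)/49; evaluating from 0 to 2*pi: ∫_{0}^{2*pi} (4*x + 1) cos(7*x/2) dx = (-16/49) - (16/49) = -32/49.
Hence a_7 = (1/pi)·(-32/49) = -32/(49*pi).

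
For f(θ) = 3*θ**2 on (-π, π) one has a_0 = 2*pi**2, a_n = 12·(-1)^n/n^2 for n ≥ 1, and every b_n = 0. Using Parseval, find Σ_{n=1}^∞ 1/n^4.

Parseval: a_0^2/2 + Σ a_n^2 = (1/π) ∫_{-π}^{π} f(θ)^2 dθ = 18*pi**4/5.
Subtract a_0^2/2 = 2*pi**4: Σ a_n^2 = 8*pi**4/5.
Since a_n^2 = 144/n^4, Σ 1/n^4 = pi**4/90.

pi**4/90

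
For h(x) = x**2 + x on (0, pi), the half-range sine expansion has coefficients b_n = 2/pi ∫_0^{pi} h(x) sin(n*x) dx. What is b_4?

b_4 = 2/pi ∫_0^{pi} (x**2 + x) sin(4*x) dx.
Integrating by parts twice (tabular method), an antiderivative of (x**2 + x) sin(4*x) is -x**2*cos(4*x)/4 + x*sin(4*x)/8 - x*cos(4*x)/4 + sin(4*x)/16 + cos(4*x)/32; evaluating from 0 to pi: ∫_{0}^{pi} (x**2 + x) sin(4*x) dx = (-pi**2/4 - pi/4 + 1/32) - (1/32) = -pi*(1 + pi)/4.
Hence b_4 = (2/pi)·(-pi*(1 + pi)/4) = -pi/2 - 1/2.

-pi/2 - 1/2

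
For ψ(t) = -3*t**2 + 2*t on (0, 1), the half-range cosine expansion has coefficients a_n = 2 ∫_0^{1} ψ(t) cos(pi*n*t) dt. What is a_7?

a_7 = 2 ∫_0^{1} (-3*t**2 + 2*t) cos(7*pi*t) dt.
Integrating by parts twice (tabular method), an antiderivative of (-3*t**2 + 2*t) cos(7*pi*t) is -3*t**2*sin(7*pi*t)/(7*pi) + 2*t*sin(7*pi*t)/(7*pi) - 6*t*cos(7*pi*t)/(49*pi**2) + 6*sin(7*pi*t)/(343*pi**3) + 2*cos(7*pi*t)/(49*pi**2); evaluating from 0 to 1: ∫_{0}^{1} (-3*t**2 + 2*t) cos(7*pi*t) dt = (4/(49*pi**2)) - (2/(49*pi**2)) = 2/(49*pi**2).
Hence a_7 = 2·(2/(49*pi**2)) = 4/(49*pi**2).

4/(49*pi**2)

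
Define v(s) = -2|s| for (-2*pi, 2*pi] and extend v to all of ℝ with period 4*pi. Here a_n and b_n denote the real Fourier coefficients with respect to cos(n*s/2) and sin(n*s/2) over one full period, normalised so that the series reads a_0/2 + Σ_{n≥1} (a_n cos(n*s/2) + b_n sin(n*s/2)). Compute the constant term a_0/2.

-2*pi

a_0 = (1/(2*pi)) ∫_{-2*pi}^{2*pi} v(s) ds = (1/(2*pi)) · (-8*pi**2) = -4*pi.
So the constant term a_0/2 = -2*pi.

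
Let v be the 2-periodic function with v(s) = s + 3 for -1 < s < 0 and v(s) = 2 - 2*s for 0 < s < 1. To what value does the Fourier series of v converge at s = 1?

1

At s = 1 the one-sided limits are v(1^-) = 0 and v(1^+) = 2.
By Dirichlet's theorem the series converges to their average, [(0) + (2)]/2 = 1.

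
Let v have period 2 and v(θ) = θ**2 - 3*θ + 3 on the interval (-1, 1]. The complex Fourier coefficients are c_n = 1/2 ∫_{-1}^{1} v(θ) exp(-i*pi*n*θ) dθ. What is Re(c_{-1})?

Since v is real-valued, Re(c_{-1}) = 1/2 ∫_{-1}^{1} v(θ) cos(-pi*θ) dθ = a_{1}/2.
Integrating by parts twice (tabular method), an antiderivative of (θ**2 - 3*θ + 3) cos(-pi*θ) is θ**2*sin(pi*θ)/pi - 3*θ*sin(pi*θ)/pi + 2*θ*cos(pi*θ)/pi**2 - 2*sin(pi*θ)/pi**3 + 3*sin(pi*θ)/pi - 3*cos(pi*θ)/pi**2; evaluating from -1 to 1: ∫_{-1}^{1} (θ**2 - 3*θ + 3) cos(-pi*θ) dθ = (pi**(-2)) - (5/pi**2) = -4/pi**2.
Hence Re(c_{-1}) = (1/2)·(-4/pi**2) = -2/pi**2.

-2/pi**2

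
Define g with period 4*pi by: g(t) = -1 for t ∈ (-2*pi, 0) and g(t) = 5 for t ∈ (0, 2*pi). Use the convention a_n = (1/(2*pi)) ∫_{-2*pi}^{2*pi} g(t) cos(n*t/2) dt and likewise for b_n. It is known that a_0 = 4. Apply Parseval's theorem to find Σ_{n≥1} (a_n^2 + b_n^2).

Parseval: a_0^2/2 + Σ_{n≥1} (a_n^2+b_n^2) = (1/(2*pi)) ∫_{-2*pi}^{2*pi} g(t)^2 dt = 26.
Subtract a_0^2/2 = 8: Σ (a_n^2+b_n^2) = 18.

18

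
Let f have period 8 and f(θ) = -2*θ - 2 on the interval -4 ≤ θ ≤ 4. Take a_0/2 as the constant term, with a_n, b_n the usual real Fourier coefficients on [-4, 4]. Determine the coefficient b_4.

b_4 = 1/4 ∫_{-4}^{4} f(θ) sin(pi*θ) dθ.
Integrating by parts (boundary term plus one more integral), an antiderivative of (-2*θ - 2) sin(pi*θ) is 2*θ*cos(pi*θ)/pi - 2*sin(pi*θ)/pi**2 + 2*cos(pi*θ)/pi; evaluating from -4 to 4: ∫_{-4}^{4} (-2*θ - 2) sin(pi*θ) dθ = (10/pi) - (-6/pi) = 16/pi.
Hence b_4 = (1/4)·(16/pi) = 4/pi.

4/pi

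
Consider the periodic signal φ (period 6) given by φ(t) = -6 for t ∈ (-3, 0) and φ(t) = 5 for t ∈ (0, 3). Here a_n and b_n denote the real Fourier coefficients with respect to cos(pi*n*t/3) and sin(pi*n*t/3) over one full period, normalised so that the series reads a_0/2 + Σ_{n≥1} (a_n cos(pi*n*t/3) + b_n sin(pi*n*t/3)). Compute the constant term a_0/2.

a_0 = 1/3 ∫_{-3}^{3} φ(t) dt = 1/3 · (-3) = -1.
So the constant term a_0/2 = -1/2.

-1/2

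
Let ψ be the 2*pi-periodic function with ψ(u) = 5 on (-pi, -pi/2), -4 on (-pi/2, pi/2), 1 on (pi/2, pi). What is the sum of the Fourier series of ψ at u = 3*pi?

u = 3*pi differs from u = -pi by 2 full period(s), and the series is 2*pi-periodic.
At u = -pi the one-sided limits are ψ(-pi^-) = 1 and ψ(-pi^+) = 5.
By Dirichlet's theorem the series converges to their average, [(1) + (5)]/2 = 3.

3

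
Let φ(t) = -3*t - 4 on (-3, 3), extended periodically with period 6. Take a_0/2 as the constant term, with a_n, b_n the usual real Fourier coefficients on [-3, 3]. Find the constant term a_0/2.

a_0 = 1/3 ∫_{-3}^{3} φ(t) dt = 1/3 · (-24) = -8.
So the constant term a_0/2 = -4.

-4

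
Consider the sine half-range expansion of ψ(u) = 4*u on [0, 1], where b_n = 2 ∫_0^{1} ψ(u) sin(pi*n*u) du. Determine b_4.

b_4 = 2 ∫_0^{1} (4*u) sin(4*pi*u) du.
Integrating by parts (boundary term plus one more integral), an antiderivative of (4*u) sin(4*pi*u) is -u*cos(4*pi*u)/pi + sin(4*pi*u)/(4*pi**2); evaluating from 0 to 1: ∫_{0}^{1} (4*u) sin(4*pi*u) du = (-1/pi) - (0) = -1/pi.
Hence b_4 = 2·(-1/pi) = -2/pi.

-2/pi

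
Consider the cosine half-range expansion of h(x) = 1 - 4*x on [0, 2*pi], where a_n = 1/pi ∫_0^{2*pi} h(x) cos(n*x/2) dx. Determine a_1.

32/pi

a_1 = 1/pi ∫_0^{2*pi} (1 - 4*x) cos(x/2) dx.
Integrating by parts (boundary term plus one more integral), an antiderivative of (1 - 4*x) cos(x/2) is -8*x*sin(x/2) + 2*sin(x/2) - 16*cos(x/2); evaluating from 0 to 2*pi: ∫_{0}^{2*pi} (1 - 4*x) cos(x/2) dx = (16) - (-16) = 32.
Hence a_1 = (1/pi)·(32) = 32/pi.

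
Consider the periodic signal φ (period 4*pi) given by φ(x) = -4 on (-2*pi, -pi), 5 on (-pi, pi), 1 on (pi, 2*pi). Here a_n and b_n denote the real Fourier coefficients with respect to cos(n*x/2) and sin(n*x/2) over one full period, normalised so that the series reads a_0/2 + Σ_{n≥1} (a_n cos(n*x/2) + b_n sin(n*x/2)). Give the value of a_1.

a_1 = (1/(2*pi)) ∫_{-2*pi}^{2*pi} φ(x) cos(x/2) dx.
Split the integral at the breakpoints.
Directly, an antiderivative of (-4) cos(x/2) is -8*sin(x/2); evaluating from -2*pi to -pi: ∫_{-2*pi}^{-pi} (-4) cos(x/2) dx = (8) - (0) = 8.
Directly, an antiderivative of (5) cos(x/2) is 10*sin(x/2); evaluating from -pi to pi: ∫_{-pi}^{pi} (5) cos(x/2) dx = (10) - (-10) = 20.
Directly, an antiderivative of (1) cos(x/2) is 2*sin(x/2); evaluating from pi to 2*pi: ∫_{pi}^{2*pi} (1) cos(x/2) dx = (0) - (2) = -2.
Summing the pieces and multiplying by (1/(2*pi)) gives a_1 = 13/pi.

13/pi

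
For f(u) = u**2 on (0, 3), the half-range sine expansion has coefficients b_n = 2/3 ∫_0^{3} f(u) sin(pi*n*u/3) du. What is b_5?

18*(-4 + 25*pi**2)/(125*pi**3)

b_5 = 2/3 ∫_0^{3} (u**2) sin(5*pi*u/3) du.
Integrating by parts twice (tabular method), an antiderivative of (u**2) sin(5*pi*u/3) is -3*u**2*cos(5*pi*u/3)/(5*pi) + 18*u*sin(5*pi*u/3)/(25*pi**2) + 54*cos(5*pi*u/3)/(125*pi**3); evaluating from 0 to 3: ∫_{0}^{3} (u**2) sin(5*pi*u/3) du = (27*(-2 + 25*pi**2)/(125*pi**3)) - (54/(125*pi**3)) = 27*(-4 + 25*pi**2)/(125*pi**3).
Hence b_5 = (2/3)·(27*(-4 + 25*pi**2)/(125*pi**3)) = 18*(-4 + 25*pi**2)/(125*pi**3).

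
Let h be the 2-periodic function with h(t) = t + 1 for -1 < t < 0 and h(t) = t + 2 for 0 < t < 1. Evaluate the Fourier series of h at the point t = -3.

3/2

t = -3 differs from t = -1 by -1 full period(s), and the series is 2-periodic.
At t = -1 the one-sided limits are h(-1^-) = 3 and h(-1^+) = 0.
By Dirichlet's theorem the series converges to their average, [(3) + (0)]/2 = 3/2.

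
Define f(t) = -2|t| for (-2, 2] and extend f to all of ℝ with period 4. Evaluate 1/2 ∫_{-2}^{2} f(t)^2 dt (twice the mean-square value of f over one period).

1/2 ∫_{-2}^{2} f(t)^2 dt = 1/2 · (64/3) = 32/3.

32/3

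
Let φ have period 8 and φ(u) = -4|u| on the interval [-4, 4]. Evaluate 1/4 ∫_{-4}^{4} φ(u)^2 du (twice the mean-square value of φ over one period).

512/3

1/4 ∫_{-4}^{4} φ(u)^2 du = 1/4 · (2048/3) = 512/3.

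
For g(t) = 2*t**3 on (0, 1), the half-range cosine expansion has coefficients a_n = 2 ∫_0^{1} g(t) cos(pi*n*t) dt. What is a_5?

12*(4 - 25*pi**2)/(625*pi**4)

a_5 = 2 ∫_0^{1} (2*t**3) cos(5*pi*t) dt.
Integrating by parts three times (tabular method), an antiderivative of (2*t**3) cos(5*pi*t) is 2*t**3*sin(5*pi*t)/(5*pi) + 6*t**2*cos(5*pi*t)/(25*pi**2) - 12*t*sin(5*pi*t)/(125*pi**3) - 12*cos(5*pi*t)/(625*pi**4); evaluating from 0 to 1: ∫_{0}^{1} (2*t**3) cos(5*pi*t) dt = (6*(2 - 25*pi**2)/(625*pi**4)) - (-12/(625*pi**4)) = 6*(4 - 25*pi**2)/(625*pi**4).
Hence a_5 = 2·(6*(4 - 25*pi**2)/(625*pi**4)) = 12*(4 - 25*pi**2)/(625*pi**4).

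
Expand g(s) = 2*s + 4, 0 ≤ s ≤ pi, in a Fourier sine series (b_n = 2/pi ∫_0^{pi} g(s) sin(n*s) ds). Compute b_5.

b_5 = 2/pi ∫_0^{pi} (2*s + 4) sin(5*s) ds.
Integrating by parts (boundary term plus one more integral), an antiderivative of (2*s + 4) sin(5*s) is -2*s*cos(5*s)/5 + 2*sin(5*s)/25 - 4*cos(5*s)/5; evaluating from 0 to pi: ∫_{0}^{pi} (2*s + 4) sin(5*s) ds = (4/5 + 2*pi/5) - (-4/5) = 2*pi/5 + 8/5.
Hence b_5 = (2/pi)·(2*pi/5 + 8/5) = 4*(pi + 4)/(5*pi).

4*(pi + 4)/(5*pi)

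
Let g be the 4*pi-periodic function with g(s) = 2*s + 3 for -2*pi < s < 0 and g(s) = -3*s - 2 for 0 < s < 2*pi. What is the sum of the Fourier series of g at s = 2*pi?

1/2 - 5*pi

At s = 2*pi the one-sided limits are g(2*pi^-) = -6*pi - 2 and g(2*pi^+) = 3 - 4*pi.
By Dirichlet's theorem the series converges to their average, [(-6*pi - 2) + (3 - 4*pi)]/2 = 1/2 - 5*pi.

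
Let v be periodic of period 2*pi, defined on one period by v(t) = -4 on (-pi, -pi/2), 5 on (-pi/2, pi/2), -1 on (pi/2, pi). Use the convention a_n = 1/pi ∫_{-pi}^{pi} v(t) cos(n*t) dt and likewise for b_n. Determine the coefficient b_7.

b_7 = 1/pi ∫_{-pi}^{pi} v(t) sin(7*t) dt.
Split the integral at the breakpoints.
Directly, an antiderivative of (-4) sin(7*t) is 4*cos(7*t)/7; evaluating from -pi to -pi/2: ∫_{-pi}^{-pi/2} (-4) sin(7*t) dt = (0) - (-4/7) = 4/7.
Directly, an antiderivative of (5) sin(7*t) is -5*cos(7*t)/7; evaluating from -pi/2 to pi/2: ∫_{-pi/2}^{pi/2} (5) sin(7*t) dt = (0) - (0) = 0.
Directly, an antiderivative of (-1) sin(7*t) is cos(7*t)/7; evaluating from pi/2 to pi: ∫_{pi/2}^{pi} (-1) sin(7*t) dt = (-1/7) - (0) = -1/7.
Summing the pieces and multiplying by (1/pi) gives b_7 = 3/(7*pi).

3/(7*pi)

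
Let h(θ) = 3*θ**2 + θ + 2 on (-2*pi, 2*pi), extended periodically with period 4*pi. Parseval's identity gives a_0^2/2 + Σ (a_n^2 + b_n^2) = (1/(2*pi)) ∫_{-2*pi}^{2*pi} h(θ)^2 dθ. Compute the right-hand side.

(1/(2*pi)) ∫_{-2*pi}^{2*pi} h(θ)^2 dθ = (1/(2*pi)) · (16*pi*(15 + 65*pi**2 + 108*pi**4)/15) = 8 + 104*pi**2/3 + 288*pi**4/5.

8 + 104*pi**2/3 + 288*pi**4/5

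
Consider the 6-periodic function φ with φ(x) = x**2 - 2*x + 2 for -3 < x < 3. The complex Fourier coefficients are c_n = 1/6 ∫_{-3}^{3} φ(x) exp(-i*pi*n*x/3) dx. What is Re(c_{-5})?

Since φ is real-valued, Re(c_{-5}) = 1/6 ∫_{-3}^{3} φ(x) cos(-5*pi*x/3) dx = a_{5}/2.
Integrating by parts twice (tabular method), an antiderivative of (x**2 - 2*x + 2) cos(-5*pi*x/3) is 3*x**2*sin(5*pi*x/3)/(5*pi) - 6*x*sin(5*pi*x/3)/(5*pi) + 18*x*cos(5*pi*x/3)/(25*pi**2) - 54*sin(5*pi*x/3)/(125*pi**3) + 6*sin(5*pi*x/3)/(5*pi) - 18*cos(5*pi*x/3)/(25*pi**2); evaluating from -3 to 3: ∫_{-3}^{3} (x**2 - 2*x + 2) cos(-5*pi*x/3) dx = (-36/(25*pi**2)) - (72/(25*pi**2)) = -108/(25*pi**2).
Hence Re(c_{-5}) = (1/6)·(-108/(25*pi**2)) = -18/(25*pi**2).

-18/(25*pi**2)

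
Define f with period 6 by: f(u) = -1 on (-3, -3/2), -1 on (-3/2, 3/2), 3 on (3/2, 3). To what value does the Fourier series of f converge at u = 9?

1

u = 9 differs from u = -3 by 2 full period(s), and the series is 6-periodic.
At u = -3 the one-sided limits are f(-3^-) = 3 and f(-3^+) = -1.
By Dirichlet's theorem the series converges to their average, [(3) + (-1)]/2 = 1.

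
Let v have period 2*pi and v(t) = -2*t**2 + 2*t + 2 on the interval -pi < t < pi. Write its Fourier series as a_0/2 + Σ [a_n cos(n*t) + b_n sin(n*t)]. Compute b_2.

-2

b_2 = 1/pi ∫_{-pi}^{pi} v(t) sin(2*t) dt.
Integrating by parts twice (tabular method), an antiderivative of (-2*t**2 + 2*t + 2) sin(2*t) is t**2*cos(2*t) - t*sin(2*t) - t*cos(2*t) + sin(2*t)/2 - 3*cos(2*t)/2; evaluating from -pi to pi: ∫_{-pi}^{pi} (-2*t**2 + 2*t + 2) sin(2*t) dt = (-pi - 3/2 + pi**2) - (-3/2 + pi + pi**2) = -2*pi.
Hence b_2 = (1/pi)·(-2*pi) = -2.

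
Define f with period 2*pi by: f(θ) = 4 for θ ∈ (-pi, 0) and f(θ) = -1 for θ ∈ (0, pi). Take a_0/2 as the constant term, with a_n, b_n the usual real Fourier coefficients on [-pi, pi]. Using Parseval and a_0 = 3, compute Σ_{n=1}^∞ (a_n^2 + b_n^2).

Parseval: a_0^2/2 + Σ_{n≥1} (a_n^2+b_n^2) = 1/pi ∫_{-pi}^{pi} f(θ)^2 dθ = 17.
Subtract a_0^2/2 = 9/2: Σ (a_n^2+b_n^2) = 25/2.

25/2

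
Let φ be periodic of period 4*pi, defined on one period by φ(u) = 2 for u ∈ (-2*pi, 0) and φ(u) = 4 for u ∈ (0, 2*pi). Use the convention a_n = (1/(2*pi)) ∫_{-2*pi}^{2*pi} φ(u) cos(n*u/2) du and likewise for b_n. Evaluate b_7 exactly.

4/(7*pi)

b_7 = (1/(2*pi)) ∫_{-2*pi}^{2*pi} φ(u) sin(7*u/2) du.
Split the integral at the breakpoints.
Directly, an antiderivative of (2) sin(7*u/2) is -4*cos(7*u/2)/7; evaluating from -2*pi to 0: ∫_{-2*pi}^{0} (2) sin(7*u/2) du = (-4/7) - (4/7) = -8/7.
Directly, an antiderivative of (4) sin(7*u/2) is -8*cos(7*u/2)/7; evaluating from 0 to 2*pi: ∫_{0}^{2*pi} (4) sin(7*u/2) du = (8/7) - (-8/7) = 16/7.
Summing the pieces and multiplying by (1/(2*pi)) gives b_7 = 4/(7*pi).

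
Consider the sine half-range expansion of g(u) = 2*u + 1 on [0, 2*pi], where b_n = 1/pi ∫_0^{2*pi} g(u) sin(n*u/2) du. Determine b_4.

b_4 = 1/pi ∫_0^{2*pi} (2*u + 1) sin(2*u) du.
Integrating by parts (boundary term plus one more integral), an antiderivative of (2*u + 1) sin(2*u) is -u*cos(2*u) + sin(2*u)/2 - cos(2*u)/2; evaluating from 0 to 2*pi: ∫_{0}^{2*pi} (2*u + 1) sin(2*u) du = (-2*pi - 1/2) - (-1/2) = -2*pi.
Hence b_4 = (1/pi)·(-2*pi) = -2.

-2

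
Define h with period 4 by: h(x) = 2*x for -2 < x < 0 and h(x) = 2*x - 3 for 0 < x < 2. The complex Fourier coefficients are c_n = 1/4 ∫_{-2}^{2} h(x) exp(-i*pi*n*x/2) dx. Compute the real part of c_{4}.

0

Since h is real-valued, Re(c_{4}) = 1/4 ∫_{-2}^{2} h(x) cos(2*pi*x) dx = a_{4}/2.
Split the integral at the breakpoints.
Integrating by parts (boundary term plus one more integral), an antiderivative of (2*x) cos(2*pi*x) is x*sin(2*pi*x)/pi + cos(2*pi*x)/(2*pi**2); evaluating from -2 to 0: ∫_{-2}^{0} (2*x) cos(2*pi*x) dx = (1/(2*pi**2)) - (1/(2*pi**2)) = 0.
Integrating by parts (boundary term plus one more integral), an antiderivative of (2*x - 3) cos(2*pi*x) is x*sin(2*pi*x)/pi - 3*sin(2*pi*x)/(2*pi) + cos(2*pi*x)/(2*pi**2); evaluating from 0 to 2: ∫_{0}^{2} (2*x - 3) cos(2*pi*x) dx = (1/(2*pi**2)) - (1/(2*pi**2)) = 0.
So ∫_{-2}^{2} h(x) cos(2*pi*x) dx = 0.
Hence Re(c_{4}) = (1/4)·(0) = 0.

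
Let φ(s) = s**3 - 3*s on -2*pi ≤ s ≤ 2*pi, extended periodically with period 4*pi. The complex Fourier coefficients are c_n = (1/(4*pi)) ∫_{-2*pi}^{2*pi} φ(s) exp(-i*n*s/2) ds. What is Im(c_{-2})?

Since φ is real-valued, Im(c_{-2}) = -(1/(4*pi)) ∫_{-2*pi}^{2*pi} φ(s) sin(-s) ds = b_{2}/2.
φ is odd and sin(-s) is odd, so the integrand is even: ∫_{-2*pi}^{2*pi} φ(s) sin(-s) ds = 2∫_0^{2*pi} φ(s) sin(-s) ds.
Integrating by parts three times (tabular method), an antiderivative of (s**3 - 3*s) sin(-s) is s**3*cos(s) - 3*s**2*sin(s) - 9*s*cos(s) + 9*sin(s); evaluating from 0 to 2*pi: ∫_{0}^{2*pi} (s**3 - 3*s) sin(-s) ds = (-18*pi + 8*pi**3) - (0) = -18*pi + 8*pi**3.
So ∫_{-2*pi}^{2*pi} φ(s) sin(-s) ds = -36*pi + 16*pi**3.
Hence Im(c_{-2}) = (-1/(4*pi))·(-36*pi + 16*pi**3) = 9 - 4*pi**2.

9 - 4*pi**2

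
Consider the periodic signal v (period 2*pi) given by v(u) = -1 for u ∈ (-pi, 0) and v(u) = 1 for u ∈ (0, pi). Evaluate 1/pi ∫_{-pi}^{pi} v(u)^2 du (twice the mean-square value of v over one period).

2

1/pi ∫_{-pi}^{pi} v(u)^2 du = 1/pi · (2*pi) = 2.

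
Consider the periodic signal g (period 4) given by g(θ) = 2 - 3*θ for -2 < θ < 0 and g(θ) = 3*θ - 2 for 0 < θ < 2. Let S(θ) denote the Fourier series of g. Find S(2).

θ = 2 differs from θ = -2 by 1 full period(s), and the series is 4-periodic.
At θ = -2 the one-sided limits are g(-2^-) = 4 and g(-2^+) = 8.
By Dirichlet's theorem the series converges to their average, [(4) + (8)]/2 = 6.

6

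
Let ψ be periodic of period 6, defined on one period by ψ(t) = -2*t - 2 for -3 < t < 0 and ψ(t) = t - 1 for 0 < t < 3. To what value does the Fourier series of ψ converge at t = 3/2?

1/2

ψ is continuous at t = 3/2 with value 1/2, so the series converges to 1/2 there.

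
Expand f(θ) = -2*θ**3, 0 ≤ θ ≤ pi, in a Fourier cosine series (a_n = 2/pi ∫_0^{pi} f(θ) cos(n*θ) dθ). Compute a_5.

12*(-4 + 25*pi**2)/(625*pi)

a_5 = 2/pi ∫_0^{pi} (-2*θ**3) cos(5*θ) dθ.
Integrating by parts three times (tabular method), an antiderivative of (-2*θ**3) cos(5*θ) is -2*θ**3*sin(5*θ)/5 - 6*θ**2*cos(5*θ)/25 + 12*θ*sin(5*θ)/125 + 12*cos(5*θ)/625; evaluating from 0 to pi: ∫_{0}^{pi} (-2*θ**3) cos(5*θ) dθ = (-12/625 + 6*pi**2/25) - (12/625) = -24/625 + 6*pi**2/25.
Hence a_5 = (2/pi)·(-24/625 + 6*pi**2/25) = 12*(-4 + 25*pi**2)/(625*pi).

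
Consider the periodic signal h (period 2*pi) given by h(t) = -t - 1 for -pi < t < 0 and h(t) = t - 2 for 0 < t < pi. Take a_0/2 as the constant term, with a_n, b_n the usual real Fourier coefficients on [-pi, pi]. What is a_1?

a_1 = 1/pi ∫_{-pi}^{pi} h(t) cos(t) dt.
Split the integral at the breakpoints.
Integrating by parts (boundary term plus one more integral), an antiderivative of (-t - 1) cos(t) is -t*sin(t) - sin(t) - cos(t); evaluating from -pi to 0: ∫_{-pi}^{0} (-t - 1) cos(t) dt = (-1) - (1) = -2.
Integrating by parts (boundary term plus one more integral), an antiderivative of (t - 2) cos(t) is t*sin(t) - 2*sin(t) + cos(t); evaluating from 0 to pi: ∫_{0}^{pi} (t - 2) cos(t) dt = (-1) - (1) = -2.
Summing the pieces and multiplying by (1/pi) gives a_1 = -4/pi.

-4/pi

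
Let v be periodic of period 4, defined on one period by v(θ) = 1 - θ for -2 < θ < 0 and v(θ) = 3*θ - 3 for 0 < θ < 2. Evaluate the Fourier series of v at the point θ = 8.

θ = 8 differs from θ = 0 by 2 full period(s), and the series is 4-periodic.
At θ = 0 the one-sided limits are v(0^-) = 1 and v(0^+) = -3.
By Dirichlet's theorem the series converges to their average, [(1) + (-3)]/2 = -1.

-1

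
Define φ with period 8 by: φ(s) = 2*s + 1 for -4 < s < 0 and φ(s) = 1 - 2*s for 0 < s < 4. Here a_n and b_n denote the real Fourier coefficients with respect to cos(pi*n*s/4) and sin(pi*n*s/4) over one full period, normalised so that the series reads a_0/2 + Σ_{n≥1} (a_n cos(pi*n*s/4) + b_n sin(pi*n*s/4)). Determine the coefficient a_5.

32/(25*pi**2)

a_5 = 1/4 ∫_{-4}^{4} φ(s) cos(5*pi*s/4) ds.
φ is even and cos(5*pi*s/4) is even, so the integrand is even and a_5 = 1/2 ∫_0^{4} φ(s) cos(5*pi*s/4) ds.
Integrating by parts (boundary term plus one more integral), an antiderivative of (1 - 2*s) cos(5*pi*s/4) is -8*s*sin(5*pi*s/4)/(5*pi) + 4*sin(5*pi*s/4)/(5*pi) - 32*cos(5*pi*s/4)/(25*pi**2); evaluating from 0 to 4: ∫_{0}^{4} (1 - 2*s) cos(5*pi*s/4) ds = (32/(25*pi**2)) - (-32/(25*pi**2)) = 64/(25*pi**2).
Hence a_5 = (1/2)·(64/(25*pi**2)) = 32/(25*pi**2).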